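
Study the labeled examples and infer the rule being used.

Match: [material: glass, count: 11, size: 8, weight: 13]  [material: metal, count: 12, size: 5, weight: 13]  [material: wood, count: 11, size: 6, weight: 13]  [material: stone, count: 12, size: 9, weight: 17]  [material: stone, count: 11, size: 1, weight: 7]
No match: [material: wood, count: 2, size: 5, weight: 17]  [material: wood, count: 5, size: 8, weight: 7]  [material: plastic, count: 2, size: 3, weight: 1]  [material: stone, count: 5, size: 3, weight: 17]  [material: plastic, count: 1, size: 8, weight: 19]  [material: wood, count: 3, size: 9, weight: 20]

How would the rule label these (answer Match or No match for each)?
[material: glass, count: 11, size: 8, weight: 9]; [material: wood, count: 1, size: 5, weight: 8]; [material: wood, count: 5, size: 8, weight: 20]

Match, No match, No match

Rule: count ≥ 11. This holds for each 'Match' example and fails for each 'No match' one.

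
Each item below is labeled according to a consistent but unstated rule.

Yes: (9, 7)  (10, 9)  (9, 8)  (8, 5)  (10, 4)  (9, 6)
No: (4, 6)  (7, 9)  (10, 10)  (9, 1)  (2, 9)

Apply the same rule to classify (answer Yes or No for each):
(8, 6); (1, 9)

Yes, No

A rule that fits every label: first > second AND sum ≥ 11 — true of each 'Yes' example, false of each 'No' one.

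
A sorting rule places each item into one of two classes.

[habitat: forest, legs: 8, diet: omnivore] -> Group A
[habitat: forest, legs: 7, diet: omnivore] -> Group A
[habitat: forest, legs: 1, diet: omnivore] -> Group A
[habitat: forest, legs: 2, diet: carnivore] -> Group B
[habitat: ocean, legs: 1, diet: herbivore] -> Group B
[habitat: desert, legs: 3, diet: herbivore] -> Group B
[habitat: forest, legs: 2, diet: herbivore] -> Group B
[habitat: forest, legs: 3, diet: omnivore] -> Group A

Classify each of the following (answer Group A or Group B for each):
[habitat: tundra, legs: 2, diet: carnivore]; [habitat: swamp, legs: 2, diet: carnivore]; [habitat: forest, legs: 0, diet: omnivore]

Group B, Group B, Group A

Checking candidate rules against both groups, what survives is: diet is omnivore.
Group B: [habitat: tundra, legs: 2, diet: carnivore], since diet is carnivore. Group B: [habitat: swamp, legs: 2, diet: carnivore], since diet is carnivore. Group A: [habitat: forest, legs: 0, diet: omnivore], since diet is omnivore.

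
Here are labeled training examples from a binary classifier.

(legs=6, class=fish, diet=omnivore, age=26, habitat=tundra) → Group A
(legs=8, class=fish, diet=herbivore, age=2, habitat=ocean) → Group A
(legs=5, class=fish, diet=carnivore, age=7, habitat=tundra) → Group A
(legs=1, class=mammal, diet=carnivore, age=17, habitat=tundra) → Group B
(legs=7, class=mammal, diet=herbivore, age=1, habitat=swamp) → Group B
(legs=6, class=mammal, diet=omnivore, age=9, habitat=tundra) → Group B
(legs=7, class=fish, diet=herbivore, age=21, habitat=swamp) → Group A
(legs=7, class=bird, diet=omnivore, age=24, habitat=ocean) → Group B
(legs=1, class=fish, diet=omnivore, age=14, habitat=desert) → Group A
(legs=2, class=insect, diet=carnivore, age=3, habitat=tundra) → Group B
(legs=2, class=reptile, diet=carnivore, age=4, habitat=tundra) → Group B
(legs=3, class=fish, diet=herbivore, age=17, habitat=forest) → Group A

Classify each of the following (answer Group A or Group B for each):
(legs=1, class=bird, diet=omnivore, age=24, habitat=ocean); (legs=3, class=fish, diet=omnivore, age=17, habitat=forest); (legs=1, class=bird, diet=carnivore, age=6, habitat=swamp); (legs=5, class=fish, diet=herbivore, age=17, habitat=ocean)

The common property of the 'Group A' items is: class is fish. No 'Group B' item has it.
(legs=1, class=bird, diet=omnivore, age=24, habitat=ocean): class is bird, lacks this property → Group B.
(legs=3, class=fish, diet=omnivore, age=17, habitat=forest): class is fish, fits → Group A.
(legs=1, class=bird, diet=carnivore, age=6, habitat=swamp): class is bird, lacks this property → Group B.
(legs=5, class=fish, diet=herbivore, age=17, habitat=ocean): class is fish, fits → Group A.

Group B, Group A, Group B, Group A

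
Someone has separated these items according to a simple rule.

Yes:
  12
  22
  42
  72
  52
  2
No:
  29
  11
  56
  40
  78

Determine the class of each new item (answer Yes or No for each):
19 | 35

The distinguishing property — ends in digit 2 — holds for all the 'Yes' cases and none of the 'No' cases.
19: last digit 9 — doesn't qualify, so No.
35: last digit 5 — doesn't qualify, so No.

No, No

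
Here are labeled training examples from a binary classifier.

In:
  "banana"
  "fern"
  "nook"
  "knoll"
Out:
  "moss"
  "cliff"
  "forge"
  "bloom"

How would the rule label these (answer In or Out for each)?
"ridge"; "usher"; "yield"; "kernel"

Out, Out, Out, In

The simplest hypothesis consistent with all the labels is: contains 'n'.
"ridge": no 'n', does not pass → Out. "usher": no 'n', does not pass → Out. "yield": no 'n', does not pass → Out. "kernel": has 'n', has this property → In.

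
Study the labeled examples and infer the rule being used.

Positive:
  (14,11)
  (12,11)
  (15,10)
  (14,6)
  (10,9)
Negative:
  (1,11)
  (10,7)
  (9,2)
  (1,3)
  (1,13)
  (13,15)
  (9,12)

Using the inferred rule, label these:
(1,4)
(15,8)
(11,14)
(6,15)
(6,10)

Negative, Positive, Negative, Negative, Negative

The classifier is using: first > second AND sum ≥ 19.
(1,4) → 1 < 4, 1+4 = 5 → Negative.
(15,8) → 15 > 8, 15+8 = 23 → Positive.
(11,14) → 11 < 14, 11+14 = 25 → Negative.
(6,15) → 6 < 15, 6+15 = 21 → Negative.
(6,10) → 6 < 10, 6+10 = 16 → Negative.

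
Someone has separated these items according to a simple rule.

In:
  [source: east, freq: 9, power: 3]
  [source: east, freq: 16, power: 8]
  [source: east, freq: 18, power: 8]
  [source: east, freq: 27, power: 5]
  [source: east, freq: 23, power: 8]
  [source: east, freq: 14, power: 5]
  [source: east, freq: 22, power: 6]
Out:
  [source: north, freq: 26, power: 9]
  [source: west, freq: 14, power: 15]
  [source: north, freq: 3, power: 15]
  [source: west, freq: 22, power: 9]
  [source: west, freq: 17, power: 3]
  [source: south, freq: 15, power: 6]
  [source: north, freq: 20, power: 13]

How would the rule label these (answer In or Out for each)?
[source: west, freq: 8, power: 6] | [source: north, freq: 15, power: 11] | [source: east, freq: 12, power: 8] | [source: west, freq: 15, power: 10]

The classifier is using: source is east.
Out: [source: west, freq: 8, power: 6], since source is west.
Out: [source: north, freq: 15, power: 11], since source is north.
In: [source: east, freq: 12, power: 8], since source is east.
Out: [source: west, freq: 15, power: 10], since source is west.

Out, Out, In, Out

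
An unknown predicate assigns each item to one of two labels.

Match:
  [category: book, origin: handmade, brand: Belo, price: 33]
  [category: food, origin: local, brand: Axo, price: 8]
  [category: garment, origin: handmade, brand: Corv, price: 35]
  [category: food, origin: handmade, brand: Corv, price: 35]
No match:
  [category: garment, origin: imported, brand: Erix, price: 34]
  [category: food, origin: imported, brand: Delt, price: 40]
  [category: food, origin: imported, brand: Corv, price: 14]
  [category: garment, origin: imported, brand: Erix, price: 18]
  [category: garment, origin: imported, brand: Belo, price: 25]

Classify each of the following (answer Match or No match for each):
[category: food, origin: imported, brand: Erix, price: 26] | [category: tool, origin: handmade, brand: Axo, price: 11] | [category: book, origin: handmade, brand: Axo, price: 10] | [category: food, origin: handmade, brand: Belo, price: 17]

No match, Match, Match, Match

Rule: origin is not imported. This holds for each 'Match' example and fails for each 'No match' one.
[category: food, origin: imported, brand: Erix, price: 26]: origin is imported, doesn't qualify → No match. [category: tool, origin: handmade, brand: Axo, price: 11]: origin is handmade, meets the rule → Match. [category: book, origin: handmade, brand: Axo, price: 10]: origin is handmade, meets the rule → Match. [category: food, origin: handmade, brand: Belo, price: 17]: origin is handmade, meets the rule → Match.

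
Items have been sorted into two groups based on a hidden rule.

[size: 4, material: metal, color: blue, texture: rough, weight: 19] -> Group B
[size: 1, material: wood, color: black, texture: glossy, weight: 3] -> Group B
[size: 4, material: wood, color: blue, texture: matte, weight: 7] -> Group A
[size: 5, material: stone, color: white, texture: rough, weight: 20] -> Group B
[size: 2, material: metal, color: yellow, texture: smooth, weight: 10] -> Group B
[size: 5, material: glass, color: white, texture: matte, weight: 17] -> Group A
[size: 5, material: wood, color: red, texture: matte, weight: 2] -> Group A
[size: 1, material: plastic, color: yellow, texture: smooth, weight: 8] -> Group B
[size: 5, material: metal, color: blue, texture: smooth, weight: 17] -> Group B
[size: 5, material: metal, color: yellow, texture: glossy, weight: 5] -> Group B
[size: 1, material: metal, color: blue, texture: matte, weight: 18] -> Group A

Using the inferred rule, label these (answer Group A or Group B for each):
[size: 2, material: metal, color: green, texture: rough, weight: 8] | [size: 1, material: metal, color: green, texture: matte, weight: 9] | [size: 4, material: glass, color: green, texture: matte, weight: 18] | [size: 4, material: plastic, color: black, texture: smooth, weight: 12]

Group B, Group A, Group A, Group B

The simplest hypothesis consistent with all the labels is: texture is matte.
[size: 2, material: metal, color: green, texture: rough, weight: 8] — texture is rough, hence Group B. [size: 1, material: metal, color: green, texture: matte, weight: 9] — texture is matte, hence Group A. [size: 4, material: glass, color: green, texture: matte, weight: 18] — texture is matte, hence Group A. [size: 4, material: plastic, color: black, texture: smooth, weight: 12] — texture is smooth, hence Group B.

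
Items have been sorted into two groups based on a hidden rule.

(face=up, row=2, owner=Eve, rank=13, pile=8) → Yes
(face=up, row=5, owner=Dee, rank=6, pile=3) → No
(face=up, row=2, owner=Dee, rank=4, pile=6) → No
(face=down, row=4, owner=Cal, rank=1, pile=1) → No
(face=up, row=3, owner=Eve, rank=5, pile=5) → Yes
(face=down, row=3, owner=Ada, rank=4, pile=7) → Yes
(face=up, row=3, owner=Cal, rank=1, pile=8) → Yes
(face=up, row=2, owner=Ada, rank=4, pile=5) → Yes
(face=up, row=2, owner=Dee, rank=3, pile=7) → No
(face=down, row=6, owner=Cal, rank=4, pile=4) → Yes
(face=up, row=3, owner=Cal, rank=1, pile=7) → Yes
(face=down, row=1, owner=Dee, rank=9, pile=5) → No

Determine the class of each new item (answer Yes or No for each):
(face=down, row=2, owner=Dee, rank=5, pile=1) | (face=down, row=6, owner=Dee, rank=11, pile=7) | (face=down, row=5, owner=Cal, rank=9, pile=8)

No, No, Yes

Rule: owner is not Dee AND pile ≥ 3. This holds for each 'Yes' example and fails for each 'No' one.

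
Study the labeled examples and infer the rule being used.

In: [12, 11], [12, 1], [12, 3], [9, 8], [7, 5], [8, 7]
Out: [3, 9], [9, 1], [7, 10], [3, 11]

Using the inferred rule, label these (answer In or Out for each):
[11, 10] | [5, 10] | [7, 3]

In, Out, Out

The common property of the 'In' items is: first > second AND sum ≥ 12. No 'Out' item has it.
In: [11, 10], since 11 > 10, 11+10 = 21. Out: [5, 10], since 5 < 10, 5+10 = 15. Out: [7, 3], since 7 > 3, 7+3 = 10.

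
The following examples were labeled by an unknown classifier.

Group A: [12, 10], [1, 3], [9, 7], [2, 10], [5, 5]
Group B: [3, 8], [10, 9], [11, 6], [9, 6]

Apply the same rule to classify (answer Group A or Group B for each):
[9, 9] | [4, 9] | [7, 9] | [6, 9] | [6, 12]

Group A, Group B, Group A, Group B, Group A

'Group A' ⟺ sum is even.
[9, 9] → 9+9 = 18 → Group A. [4, 9] → 4+9 = 13 → Group B. [7, 9] → 7+9 = 16 → Group A. [6, 9] → 6+9 = 15 → Group B. [6, 12] → 6+12 = 18 → Group A.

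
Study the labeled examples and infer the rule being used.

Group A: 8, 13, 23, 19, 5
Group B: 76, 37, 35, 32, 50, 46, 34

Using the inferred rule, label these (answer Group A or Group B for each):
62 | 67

Group B, Group B

Rule: at most 23. This holds for each 'Group A' example and fails for each 'Group B' one.
62 → 62 > 23 → Group B.
67 → 67 > 23 → Group B.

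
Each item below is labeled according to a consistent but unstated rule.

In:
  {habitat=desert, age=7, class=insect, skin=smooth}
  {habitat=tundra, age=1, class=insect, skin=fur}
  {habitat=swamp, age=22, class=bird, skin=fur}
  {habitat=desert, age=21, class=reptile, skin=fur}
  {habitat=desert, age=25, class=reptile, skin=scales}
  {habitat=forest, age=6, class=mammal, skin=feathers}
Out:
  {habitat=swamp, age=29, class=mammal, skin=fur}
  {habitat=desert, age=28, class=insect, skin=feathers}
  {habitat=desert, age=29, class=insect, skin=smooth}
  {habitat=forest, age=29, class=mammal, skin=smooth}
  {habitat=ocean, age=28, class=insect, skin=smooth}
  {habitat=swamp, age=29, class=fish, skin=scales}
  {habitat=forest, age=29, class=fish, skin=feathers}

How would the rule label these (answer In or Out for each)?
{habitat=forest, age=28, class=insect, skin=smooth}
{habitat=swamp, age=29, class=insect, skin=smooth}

Out, Out

The pattern is that an item is 'In' exactly when: age ≤ 25.
{habitat=forest, age=28, class=insect, skin=smooth}: Out (age = 28). {habitat=swamp, age=29, class=insect, skin=smooth}: Out (age = 29).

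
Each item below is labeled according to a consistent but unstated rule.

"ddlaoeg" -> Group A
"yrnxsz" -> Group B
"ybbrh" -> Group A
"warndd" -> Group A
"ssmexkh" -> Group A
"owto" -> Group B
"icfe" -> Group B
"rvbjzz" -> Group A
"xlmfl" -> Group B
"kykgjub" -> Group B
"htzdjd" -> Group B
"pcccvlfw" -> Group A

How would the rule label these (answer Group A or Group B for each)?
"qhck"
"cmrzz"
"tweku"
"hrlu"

The simplest hypothesis consistent with all the labels is: has a double letter.

Group B, Group A, Group B, Group B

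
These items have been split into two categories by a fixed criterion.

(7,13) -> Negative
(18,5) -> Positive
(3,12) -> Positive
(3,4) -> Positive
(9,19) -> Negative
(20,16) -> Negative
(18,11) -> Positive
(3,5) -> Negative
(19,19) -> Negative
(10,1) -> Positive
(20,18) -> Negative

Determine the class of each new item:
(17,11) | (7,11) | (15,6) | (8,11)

Comparing the two groups points to one rule — sum is odd.
(17,11): 17+11 = 28, does not pass → Negative.
(7,11): 7+11 = 18, does not pass → Negative.
(15,6): 15+6 = 21, meets the rule → Positive.
(8,11): 8+11 = 19, meets the rule → Positive.

Negative, Negative, Positive, Positive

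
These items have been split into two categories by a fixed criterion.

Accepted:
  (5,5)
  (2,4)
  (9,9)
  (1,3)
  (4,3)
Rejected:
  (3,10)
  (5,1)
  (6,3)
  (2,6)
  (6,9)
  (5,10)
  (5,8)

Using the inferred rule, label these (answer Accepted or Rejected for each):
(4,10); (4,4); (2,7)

Rejected, Accepted, Rejected

The pattern is that an item is 'Accepted' exactly when: |first − second| ≤ 2.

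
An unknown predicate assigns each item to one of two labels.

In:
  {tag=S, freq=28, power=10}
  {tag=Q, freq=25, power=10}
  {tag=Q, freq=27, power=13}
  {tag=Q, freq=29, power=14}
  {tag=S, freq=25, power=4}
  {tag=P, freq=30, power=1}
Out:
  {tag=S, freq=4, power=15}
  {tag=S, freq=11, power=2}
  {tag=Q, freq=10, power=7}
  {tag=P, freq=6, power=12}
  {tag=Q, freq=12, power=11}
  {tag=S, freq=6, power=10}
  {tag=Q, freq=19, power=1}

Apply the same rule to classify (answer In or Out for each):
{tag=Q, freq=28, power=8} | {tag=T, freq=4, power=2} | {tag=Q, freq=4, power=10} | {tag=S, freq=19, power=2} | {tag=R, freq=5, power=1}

In, Out, Out, Out, Out

Every 'In' example satisfies: freq ≥ 25. None of the 'Out' examples do.
{tag=Q, freq=28, power=8} → freq = 28 → In.
{tag=T, freq=4, power=2} → freq = 4 → Out.
{tag=Q, freq=4, power=10} → freq = 4 → Out.
{tag=S, freq=19, power=2} → freq = 19 → Out.
{tag=R, freq=5, power=1} → freq = 5 → Out.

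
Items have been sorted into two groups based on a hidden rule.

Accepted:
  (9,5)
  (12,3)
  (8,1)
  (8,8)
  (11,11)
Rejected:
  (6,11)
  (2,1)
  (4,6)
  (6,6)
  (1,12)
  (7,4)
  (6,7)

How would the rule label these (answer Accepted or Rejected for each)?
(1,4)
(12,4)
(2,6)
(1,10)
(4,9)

Rejected, Accepted, Rejected, Rejected, Rejected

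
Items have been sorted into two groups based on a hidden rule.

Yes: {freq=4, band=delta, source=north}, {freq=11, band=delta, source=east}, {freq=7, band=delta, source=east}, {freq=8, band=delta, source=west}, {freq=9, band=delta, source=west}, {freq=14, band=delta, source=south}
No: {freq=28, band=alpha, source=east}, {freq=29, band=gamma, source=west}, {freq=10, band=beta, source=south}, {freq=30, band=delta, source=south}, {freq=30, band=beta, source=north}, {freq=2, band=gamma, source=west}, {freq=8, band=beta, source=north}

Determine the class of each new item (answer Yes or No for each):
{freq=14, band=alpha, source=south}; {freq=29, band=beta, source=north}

No, No

All 'Yes' examples share one property — band is delta AND freq ≤ 14 — and every 'No' example lacks it.
{freq=14, band=alpha, source=south} — band is alpha, freq = 14, hence No.
{freq=29, band=beta, source=north} — band is beta, freq = 29, hence No.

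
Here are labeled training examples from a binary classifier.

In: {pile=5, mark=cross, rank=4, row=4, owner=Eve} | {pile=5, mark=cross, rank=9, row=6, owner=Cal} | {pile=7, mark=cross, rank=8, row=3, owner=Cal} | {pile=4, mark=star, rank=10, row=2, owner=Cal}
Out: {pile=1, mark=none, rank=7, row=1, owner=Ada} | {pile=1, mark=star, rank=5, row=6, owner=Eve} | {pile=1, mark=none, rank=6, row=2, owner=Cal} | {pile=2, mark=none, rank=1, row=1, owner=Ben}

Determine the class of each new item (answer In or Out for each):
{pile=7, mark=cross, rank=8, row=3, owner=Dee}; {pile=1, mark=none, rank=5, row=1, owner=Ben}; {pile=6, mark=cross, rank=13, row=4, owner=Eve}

In, Out, In

The simplest hypothesis consistent with all the labels is: pile ≥ 4.
{pile=7, mark=cross, rank=8, row=3, owner=Dee} → pile = 7 → In. {pile=1, mark=none, rank=5, row=1, owner=Ben} → pile = 1 → Out. {pile=6, mark=cross, rank=13, row=4, owner=Eve} → pile = 6 → In.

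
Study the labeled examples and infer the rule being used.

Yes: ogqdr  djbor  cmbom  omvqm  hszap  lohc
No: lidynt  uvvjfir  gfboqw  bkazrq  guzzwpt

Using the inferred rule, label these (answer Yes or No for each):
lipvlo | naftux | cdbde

No, No, Yes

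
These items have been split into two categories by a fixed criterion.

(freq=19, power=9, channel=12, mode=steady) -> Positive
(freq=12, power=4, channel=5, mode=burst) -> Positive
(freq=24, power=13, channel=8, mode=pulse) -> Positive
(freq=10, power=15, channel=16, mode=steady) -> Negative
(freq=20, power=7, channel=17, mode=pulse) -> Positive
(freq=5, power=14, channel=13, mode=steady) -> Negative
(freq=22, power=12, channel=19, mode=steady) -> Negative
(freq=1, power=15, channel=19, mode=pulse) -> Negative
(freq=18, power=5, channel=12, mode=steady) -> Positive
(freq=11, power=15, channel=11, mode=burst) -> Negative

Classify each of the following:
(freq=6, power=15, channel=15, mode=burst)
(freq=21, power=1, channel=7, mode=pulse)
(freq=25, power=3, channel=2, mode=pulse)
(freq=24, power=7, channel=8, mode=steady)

Rule: channel ≤ 17 AND freq ≥ 12. This holds for each 'Positive' example and fails for each 'Negative' one.
Negative: (freq=6, power=15, channel=15, mode=burst), since channel = 15, freq = 6. Positive: (freq=21, power=1, channel=7, mode=pulse), since channel = 7, freq = 21. Positive: (freq=25, power=3, channel=2, mode=pulse), since channel = 2, freq = 25. Positive: (freq=24, power=7, channel=8, mode=steady), since channel = 8, freq = 24.

Negative, Positive, Positive, Positive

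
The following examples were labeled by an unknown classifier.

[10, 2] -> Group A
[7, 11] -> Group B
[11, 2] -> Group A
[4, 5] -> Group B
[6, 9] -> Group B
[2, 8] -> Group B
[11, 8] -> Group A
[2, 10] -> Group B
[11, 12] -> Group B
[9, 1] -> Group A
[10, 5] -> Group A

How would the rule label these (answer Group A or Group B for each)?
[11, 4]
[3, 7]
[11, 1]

Group A, Group B, Group A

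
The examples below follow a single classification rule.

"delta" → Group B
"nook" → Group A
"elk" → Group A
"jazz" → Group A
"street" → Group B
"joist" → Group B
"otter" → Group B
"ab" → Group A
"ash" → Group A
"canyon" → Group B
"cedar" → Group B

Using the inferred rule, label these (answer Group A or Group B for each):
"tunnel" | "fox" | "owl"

Group B, Group A, Group A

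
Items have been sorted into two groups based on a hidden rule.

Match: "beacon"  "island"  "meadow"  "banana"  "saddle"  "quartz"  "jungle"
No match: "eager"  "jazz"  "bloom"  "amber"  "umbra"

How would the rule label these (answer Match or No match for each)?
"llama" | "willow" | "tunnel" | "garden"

The simplest hypothesis consistent with all the labels is: length 6.
"llama" → length 5 → No match.
"willow" → length 6 → Match.
"tunnel" → length 6 → Match.
"garden" → length 6 → Match.

No match, Match, Match, Match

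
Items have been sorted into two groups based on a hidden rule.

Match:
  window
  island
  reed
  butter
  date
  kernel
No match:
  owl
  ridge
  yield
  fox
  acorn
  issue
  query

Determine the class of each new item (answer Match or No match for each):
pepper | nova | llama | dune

Match, Match, No match, Match

The pattern is that an item is 'Match' exactly when: even length.
pepper: length 6 — fits, so Match.
nova: length 4 — fits, so Match.
llama: length 5 — doesn't match, so No match.
dune: length 4 — fits, so Match.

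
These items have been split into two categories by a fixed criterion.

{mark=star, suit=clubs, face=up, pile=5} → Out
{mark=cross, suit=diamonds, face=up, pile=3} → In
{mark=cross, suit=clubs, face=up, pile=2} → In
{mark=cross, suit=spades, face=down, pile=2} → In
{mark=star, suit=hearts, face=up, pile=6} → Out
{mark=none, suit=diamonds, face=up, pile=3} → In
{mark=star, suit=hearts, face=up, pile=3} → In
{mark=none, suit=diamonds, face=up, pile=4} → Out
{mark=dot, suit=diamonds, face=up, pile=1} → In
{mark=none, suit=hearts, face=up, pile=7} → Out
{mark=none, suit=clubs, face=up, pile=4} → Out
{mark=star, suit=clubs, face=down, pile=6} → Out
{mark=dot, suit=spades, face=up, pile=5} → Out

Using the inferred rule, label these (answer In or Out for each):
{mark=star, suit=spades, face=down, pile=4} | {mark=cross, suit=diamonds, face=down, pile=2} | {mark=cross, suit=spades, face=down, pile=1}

Out, In, In

The simplest hypothesis consistent with all the labels is: pile ≤ 3.
{mark=star, suit=spades, face=down, pile=4} → pile = 4 → Out.
{mark=cross, suit=diamonds, face=down, pile=2} → pile = 2 → In.
{mark=cross, suit=spades, face=down, pile=1} → pile = 1 → In.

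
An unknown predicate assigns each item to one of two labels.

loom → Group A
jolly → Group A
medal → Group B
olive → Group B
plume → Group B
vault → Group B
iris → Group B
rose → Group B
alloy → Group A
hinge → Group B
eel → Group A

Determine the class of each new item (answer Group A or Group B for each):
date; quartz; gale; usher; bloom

Group B, Group B, Group B, Group B, Group A

'Group A' ⟺ has a double letter.
date: no doubled letter, doesn't qualify → Group B.
quartz: no doubled letter, doesn't qualify → Group B.
gale: no doubled letter, doesn't qualify → Group B.
usher: no doubled letter, doesn't qualify → Group B.
bloom: 'oo' doubled, meets the rule → Group A.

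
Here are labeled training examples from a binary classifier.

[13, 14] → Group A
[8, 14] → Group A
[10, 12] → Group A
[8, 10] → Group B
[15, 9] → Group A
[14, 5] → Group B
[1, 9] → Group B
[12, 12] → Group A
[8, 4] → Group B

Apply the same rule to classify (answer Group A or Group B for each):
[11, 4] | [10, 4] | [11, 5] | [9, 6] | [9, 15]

The distinguishing property — sum ≥ 22 — holds for all the 'Group A' cases and none of the 'Group B' cases.
[11, 4] → 11+4 = 15 → Group B.
[10, 4] → 10+4 = 14 → Group B.
[11, 5] → 11+5 = 16 → Group B.
[9, 6] → 9+6 = 15 → Group B.
[9, 15] → 9+15 = 24 → Group A.

Group B, Group B, Group B, Group B, Group A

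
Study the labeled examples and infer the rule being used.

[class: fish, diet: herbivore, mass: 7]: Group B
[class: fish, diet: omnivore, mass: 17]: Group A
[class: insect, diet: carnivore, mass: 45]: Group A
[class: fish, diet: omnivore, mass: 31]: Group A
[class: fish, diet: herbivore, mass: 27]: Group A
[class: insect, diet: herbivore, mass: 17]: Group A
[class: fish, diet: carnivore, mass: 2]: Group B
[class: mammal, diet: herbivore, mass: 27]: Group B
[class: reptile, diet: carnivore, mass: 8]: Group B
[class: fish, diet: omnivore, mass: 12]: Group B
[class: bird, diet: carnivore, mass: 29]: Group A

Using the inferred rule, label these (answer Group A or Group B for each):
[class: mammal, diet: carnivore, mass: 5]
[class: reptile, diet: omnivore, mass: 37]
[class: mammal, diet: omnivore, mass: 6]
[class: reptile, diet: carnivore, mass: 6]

The pattern is that an item is 'Group A' exactly when: class is not mammal AND mass ≥ 17.
Group B: [class: mammal, diet: carnivore, mass: 5], since class is mammal, mass = 5. Group A: [class: reptile, diet: omnivore, mass: 37], since class is reptile, mass = 37. Group B: [class: mammal, diet: omnivore, mass: 6], since class is mammal, mass = 6. Group B: [class: reptile, diet: carnivore, mass: 6], since class is reptile, mass = 6.

Group B, Group A, Group B, Group B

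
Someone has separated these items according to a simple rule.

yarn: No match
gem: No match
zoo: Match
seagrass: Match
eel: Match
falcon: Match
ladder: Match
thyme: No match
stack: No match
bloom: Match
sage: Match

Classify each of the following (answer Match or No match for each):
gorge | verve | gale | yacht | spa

Match, Match, Match, No match, No match

The rule appears to be: has ≥ 2 vowels.
Match: gorge, since 2 vowels. Match: verve, since 2 vowels. Match: gale, since 2 vowels. No match: yacht, since 1 vowel. No match: spa, since 1 vowel.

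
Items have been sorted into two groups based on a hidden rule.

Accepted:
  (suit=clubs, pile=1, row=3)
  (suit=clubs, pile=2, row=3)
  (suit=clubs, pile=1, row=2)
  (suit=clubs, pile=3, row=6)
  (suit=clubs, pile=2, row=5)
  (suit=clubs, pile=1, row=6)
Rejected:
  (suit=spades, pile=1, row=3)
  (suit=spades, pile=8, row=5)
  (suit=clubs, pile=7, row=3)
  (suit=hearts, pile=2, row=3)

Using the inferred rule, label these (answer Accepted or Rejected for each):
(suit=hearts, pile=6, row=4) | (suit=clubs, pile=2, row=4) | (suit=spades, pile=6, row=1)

One predicate separates the groups cleanly: suit is clubs AND pile ≤ 3.

Rejected, Accepted, Rejected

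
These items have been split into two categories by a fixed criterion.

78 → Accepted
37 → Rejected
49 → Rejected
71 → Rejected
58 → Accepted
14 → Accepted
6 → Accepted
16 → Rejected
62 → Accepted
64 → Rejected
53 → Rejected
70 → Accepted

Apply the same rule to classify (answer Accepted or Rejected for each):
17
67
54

The rule appears to be: ≡ 2 (mod 4).
17 — 17 mod 4 = 1, hence Rejected.
67 — 67 mod 4 = 3, hence Rejected.
54 — 54 mod 4 = 2, hence Accepted.

Rejected, Rejected, Accepted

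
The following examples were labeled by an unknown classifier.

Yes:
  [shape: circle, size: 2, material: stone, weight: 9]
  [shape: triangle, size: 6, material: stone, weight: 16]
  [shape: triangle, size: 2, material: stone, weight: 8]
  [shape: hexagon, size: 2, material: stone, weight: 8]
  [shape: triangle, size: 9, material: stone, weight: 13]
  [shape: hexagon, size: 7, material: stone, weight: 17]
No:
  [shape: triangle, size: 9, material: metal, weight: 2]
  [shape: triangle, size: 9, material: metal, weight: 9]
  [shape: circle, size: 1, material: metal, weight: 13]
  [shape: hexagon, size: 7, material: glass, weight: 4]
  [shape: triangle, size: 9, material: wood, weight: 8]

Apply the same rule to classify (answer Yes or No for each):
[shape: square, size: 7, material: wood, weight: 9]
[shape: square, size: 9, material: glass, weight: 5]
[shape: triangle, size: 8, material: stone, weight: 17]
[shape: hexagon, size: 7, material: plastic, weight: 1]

No, No, Yes, No

Looking at the examples, the only property every 'Yes' case has and every 'No' case lacks is: material is stone.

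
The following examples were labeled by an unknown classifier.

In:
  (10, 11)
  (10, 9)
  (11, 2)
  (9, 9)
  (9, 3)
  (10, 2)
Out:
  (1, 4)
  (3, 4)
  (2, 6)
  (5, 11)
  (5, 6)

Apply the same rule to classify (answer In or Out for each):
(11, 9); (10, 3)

The common property of the 'In' items is: first ≥ 6. No 'Out' item has it.

In, In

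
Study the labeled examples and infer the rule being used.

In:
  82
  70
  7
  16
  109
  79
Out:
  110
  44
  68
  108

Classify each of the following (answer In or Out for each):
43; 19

A rule that fits every label: ≡ 1 (mod 3) — true of each 'In' example, false of each 'Out' one.
43: 43 mod 3 = 1 — meets the rule, so In.
19: 19 mod 3 = 1 — meets the rule, so In.

In, In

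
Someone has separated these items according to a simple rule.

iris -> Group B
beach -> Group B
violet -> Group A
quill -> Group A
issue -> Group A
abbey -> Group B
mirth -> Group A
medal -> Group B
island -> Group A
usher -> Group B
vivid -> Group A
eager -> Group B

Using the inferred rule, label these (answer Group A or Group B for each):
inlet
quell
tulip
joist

Group A, Group B, Group A, Group A

'Group A' ⟺ length ≥ 5 AND contains 'i'.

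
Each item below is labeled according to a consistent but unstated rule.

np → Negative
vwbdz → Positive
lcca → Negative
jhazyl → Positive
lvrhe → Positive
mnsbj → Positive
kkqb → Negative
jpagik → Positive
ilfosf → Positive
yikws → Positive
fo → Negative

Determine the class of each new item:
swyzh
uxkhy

Positive, Positive

The distinguishing property — length ≥ 5 — holds for all the 'Positive' cases and none of the 'Negative' cases.
swyzh → length 5 → Positive. uxkhy → length 5 → Positive.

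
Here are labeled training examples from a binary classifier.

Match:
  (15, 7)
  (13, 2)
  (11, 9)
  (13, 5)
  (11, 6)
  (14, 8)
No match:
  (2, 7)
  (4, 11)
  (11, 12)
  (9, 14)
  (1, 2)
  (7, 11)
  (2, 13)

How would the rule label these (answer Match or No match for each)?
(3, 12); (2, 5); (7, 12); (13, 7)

No match, No match, No match, Match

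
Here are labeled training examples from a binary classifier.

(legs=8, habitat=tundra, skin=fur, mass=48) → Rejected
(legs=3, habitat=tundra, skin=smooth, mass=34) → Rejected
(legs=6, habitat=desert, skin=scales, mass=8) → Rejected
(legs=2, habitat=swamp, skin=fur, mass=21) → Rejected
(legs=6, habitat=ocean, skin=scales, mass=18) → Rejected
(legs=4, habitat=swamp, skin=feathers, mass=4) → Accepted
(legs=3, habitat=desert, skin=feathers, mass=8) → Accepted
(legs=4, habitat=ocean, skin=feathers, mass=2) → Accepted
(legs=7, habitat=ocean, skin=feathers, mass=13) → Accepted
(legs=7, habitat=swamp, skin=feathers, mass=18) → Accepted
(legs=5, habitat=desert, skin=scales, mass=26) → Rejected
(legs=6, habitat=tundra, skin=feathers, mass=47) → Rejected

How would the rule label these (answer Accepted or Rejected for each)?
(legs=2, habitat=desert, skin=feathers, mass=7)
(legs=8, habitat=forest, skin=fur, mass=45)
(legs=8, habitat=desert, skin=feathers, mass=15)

Accepted, Rejected, Accepted

Rule: skin is feathers AND mass ≤ 18. This holds for each 'Accepted' example and fails for each 'Rejected' one.
(legs=2, habitat=desert, skin=feathers, mass=7) — skin is feathers, mass = 7, hence Accepted. (legs=8, habitat=forest, skin=fur, mass=45) — skin is fur, mass = 45, hence Rejected. (legs=8, habitat=desert, skin=feathers, mass=15) — skin is feathers, mass = 15, hence Accepted.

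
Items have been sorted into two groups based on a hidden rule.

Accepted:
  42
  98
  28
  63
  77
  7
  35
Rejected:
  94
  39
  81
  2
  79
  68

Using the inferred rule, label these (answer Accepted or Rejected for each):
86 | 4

'Accepted' ⟺ multiple of 7.
Rejected: 86, since 86 = 7·12 + 2.
Rejected: 4, since 4 = 7·0 + 4.

Rejected, Rejected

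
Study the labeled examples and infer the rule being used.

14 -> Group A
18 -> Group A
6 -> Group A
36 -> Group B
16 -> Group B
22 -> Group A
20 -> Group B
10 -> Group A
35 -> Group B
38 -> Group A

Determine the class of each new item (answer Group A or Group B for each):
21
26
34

The simplest hypothesis consistent with all the labels is: ≡ 2 (mod 4).
21 → 21 mod 4 = 1 → Group B. 26 → 26 mod 4 = 2 → Group A. 34 → 34 mod 4 = 2 → Group A.

Group B, Group A, Group A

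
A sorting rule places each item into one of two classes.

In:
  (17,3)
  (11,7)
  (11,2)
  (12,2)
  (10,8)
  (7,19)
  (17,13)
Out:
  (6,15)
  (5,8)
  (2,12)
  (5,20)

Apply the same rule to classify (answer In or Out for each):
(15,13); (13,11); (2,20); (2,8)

The simplest hypothesis consistent with all the labels is: first ≥ 7.
(15,13): first 15 — fits, so In.
(13,11): first 13 — fits, so In.
(2,20): first 2 — does not satisfy this, so Out.
(2,8): first 2 — does not satisfy this, so Out.

In, In, Out, Out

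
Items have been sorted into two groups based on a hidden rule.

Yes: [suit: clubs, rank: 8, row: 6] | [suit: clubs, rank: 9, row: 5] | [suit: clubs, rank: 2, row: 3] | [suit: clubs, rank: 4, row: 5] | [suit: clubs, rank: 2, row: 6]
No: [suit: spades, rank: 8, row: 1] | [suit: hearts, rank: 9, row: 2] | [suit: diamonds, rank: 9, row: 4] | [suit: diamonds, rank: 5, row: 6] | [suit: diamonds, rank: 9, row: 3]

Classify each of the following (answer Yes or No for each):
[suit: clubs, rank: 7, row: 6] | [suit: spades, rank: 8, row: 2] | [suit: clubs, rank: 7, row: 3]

Yes, No, Yes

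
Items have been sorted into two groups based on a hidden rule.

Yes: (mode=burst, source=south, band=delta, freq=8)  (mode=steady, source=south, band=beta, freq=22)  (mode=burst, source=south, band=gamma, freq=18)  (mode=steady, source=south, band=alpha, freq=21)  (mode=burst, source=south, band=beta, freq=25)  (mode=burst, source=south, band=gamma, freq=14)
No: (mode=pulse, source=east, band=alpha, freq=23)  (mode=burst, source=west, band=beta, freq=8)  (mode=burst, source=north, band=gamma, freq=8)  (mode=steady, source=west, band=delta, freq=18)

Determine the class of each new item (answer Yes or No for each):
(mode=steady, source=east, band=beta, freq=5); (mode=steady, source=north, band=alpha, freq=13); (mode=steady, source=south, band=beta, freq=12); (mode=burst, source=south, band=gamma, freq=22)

No, No, Yes, Yes

All 'Yes' examples share one property — source is south — and every 'No' example lacks it.
(mode=steady, source=east, band=beta, freq=5): source is east — doesn't match, so No. (mode=steady, source=north, band=alpha, freq=13): source is north — doesn't match, so No. (mode=steady, source=south, band=beta, freq=12): source is south — matches, so Yes. (mode=burst, source=south, band=gamma, freq=22): source is south — matches, so Yes.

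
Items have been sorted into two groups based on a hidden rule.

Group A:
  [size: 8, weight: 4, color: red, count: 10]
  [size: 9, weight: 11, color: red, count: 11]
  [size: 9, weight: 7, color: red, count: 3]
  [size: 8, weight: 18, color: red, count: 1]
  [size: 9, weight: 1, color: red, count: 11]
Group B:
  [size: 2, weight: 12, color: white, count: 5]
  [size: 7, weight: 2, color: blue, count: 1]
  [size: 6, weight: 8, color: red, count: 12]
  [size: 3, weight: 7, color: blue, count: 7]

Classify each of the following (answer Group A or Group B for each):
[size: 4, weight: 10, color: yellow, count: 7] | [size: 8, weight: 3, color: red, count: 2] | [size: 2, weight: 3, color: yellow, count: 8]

Group B, Group A, Group B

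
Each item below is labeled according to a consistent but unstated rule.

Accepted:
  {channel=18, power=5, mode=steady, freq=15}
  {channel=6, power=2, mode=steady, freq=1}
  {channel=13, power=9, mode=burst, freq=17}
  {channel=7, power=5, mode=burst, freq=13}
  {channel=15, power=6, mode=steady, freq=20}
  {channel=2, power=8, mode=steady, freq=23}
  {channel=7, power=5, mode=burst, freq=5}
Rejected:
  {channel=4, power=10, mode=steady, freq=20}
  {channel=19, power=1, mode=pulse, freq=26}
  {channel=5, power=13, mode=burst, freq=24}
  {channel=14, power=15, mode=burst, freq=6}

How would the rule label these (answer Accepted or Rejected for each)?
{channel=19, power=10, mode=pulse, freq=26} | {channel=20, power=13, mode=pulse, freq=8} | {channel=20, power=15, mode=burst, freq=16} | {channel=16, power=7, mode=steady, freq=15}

Rejected, Rejected, Rejected, Accepted

The distinguishing property — power ≤ 9 AND freq ≤ 23 — holds for all the 'Accepted' cases and none of the 'Rejected' cases.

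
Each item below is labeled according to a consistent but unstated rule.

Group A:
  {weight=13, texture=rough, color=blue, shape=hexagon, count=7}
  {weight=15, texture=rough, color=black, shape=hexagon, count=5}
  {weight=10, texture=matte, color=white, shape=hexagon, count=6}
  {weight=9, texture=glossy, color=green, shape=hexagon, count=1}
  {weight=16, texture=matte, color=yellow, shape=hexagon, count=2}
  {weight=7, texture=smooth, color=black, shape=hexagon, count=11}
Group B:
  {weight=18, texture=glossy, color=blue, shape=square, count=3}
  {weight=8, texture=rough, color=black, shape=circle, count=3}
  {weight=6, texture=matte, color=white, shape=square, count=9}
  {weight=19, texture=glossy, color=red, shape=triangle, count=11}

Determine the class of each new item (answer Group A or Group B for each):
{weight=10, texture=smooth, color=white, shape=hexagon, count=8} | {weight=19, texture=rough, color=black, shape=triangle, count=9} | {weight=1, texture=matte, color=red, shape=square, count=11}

The rule appears to be: shape is hexagon.
{weight=10, texture=smooth, color=white, shape=hexagon, count=8}: shape is hexagon, satisfies this → Group A.
{weight=19, texture=rough, color=black, shape=triangle, count=9}: shape is triangle, does not pass → Group B.
{weight=1, texture=matte, color=red, shape=square, count=11}: shape is square, does not pass → Group B.

Group A, Group B, Group B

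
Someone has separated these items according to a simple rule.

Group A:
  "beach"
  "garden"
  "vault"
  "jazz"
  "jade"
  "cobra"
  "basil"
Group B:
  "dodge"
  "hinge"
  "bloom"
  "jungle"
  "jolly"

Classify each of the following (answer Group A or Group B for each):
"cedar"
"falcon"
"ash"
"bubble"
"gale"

The simplest hypothesis consistent with all the labels is: contains 'a'.
Group A: "cedar", since has 'a'. Group A: "falcon", since has 'a'. Group A: "ash", since has 'a'. Group B: "bubble", since no 'a'. Group A: "gale", since has 'a'.

Group A, Group A, Group A, Group B, Group A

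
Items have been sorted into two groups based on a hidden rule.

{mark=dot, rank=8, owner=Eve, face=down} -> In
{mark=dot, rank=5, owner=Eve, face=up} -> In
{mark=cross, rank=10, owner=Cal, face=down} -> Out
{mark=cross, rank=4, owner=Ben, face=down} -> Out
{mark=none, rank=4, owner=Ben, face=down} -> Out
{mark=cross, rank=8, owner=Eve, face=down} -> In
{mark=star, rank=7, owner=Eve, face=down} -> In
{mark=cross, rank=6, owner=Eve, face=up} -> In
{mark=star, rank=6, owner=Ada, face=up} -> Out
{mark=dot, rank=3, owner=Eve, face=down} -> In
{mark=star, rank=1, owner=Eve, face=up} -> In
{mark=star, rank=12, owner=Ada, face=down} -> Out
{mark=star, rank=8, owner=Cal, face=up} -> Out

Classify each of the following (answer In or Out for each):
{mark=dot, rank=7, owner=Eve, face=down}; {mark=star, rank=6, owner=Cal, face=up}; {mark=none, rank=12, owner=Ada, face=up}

In, Out, Out

One predicate separates the groups cleanly: owner is Eve.
In: {mark=dot, rank=7, owner=Eve, face=down}, since owner is Eve.
Out: {mark=star, rank=6, owner=Cal, face=up}, since owner is Cal.
Out: {mark=none, rank=12, owner=Ada, face=up}, since owner is Ada.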